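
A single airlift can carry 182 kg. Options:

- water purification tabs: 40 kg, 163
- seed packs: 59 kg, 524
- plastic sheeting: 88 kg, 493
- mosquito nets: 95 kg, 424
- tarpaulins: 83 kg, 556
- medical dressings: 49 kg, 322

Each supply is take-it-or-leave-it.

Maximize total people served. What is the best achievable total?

1243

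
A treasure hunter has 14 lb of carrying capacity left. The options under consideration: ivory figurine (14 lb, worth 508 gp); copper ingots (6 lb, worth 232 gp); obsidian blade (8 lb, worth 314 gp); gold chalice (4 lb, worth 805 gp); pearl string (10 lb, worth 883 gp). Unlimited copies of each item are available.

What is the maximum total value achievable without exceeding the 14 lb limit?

2415

The ratio ordering already packs tightly: 3×gold chalice, 12 lb, 2415.
Every other selection either busts 14 lb or fails to beat 2415.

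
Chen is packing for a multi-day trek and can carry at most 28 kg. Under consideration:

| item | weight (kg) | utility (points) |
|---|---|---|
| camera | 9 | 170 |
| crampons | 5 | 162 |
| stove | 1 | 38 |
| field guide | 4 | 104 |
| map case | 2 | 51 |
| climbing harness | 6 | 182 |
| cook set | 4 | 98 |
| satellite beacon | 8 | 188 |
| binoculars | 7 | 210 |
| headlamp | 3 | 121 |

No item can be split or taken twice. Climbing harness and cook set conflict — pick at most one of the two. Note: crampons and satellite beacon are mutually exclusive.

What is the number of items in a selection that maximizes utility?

7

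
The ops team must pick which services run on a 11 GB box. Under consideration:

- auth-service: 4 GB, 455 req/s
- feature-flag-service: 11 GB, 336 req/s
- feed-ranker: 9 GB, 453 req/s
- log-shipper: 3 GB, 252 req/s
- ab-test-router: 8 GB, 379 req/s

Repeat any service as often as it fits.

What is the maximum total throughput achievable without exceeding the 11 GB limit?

1162

By throughput per GB: auth-service 113.75, log-shipper 84.00, feed-ranker 50.33 lead.
The ratio ordering already packs tightly: 2×auth-service + log-shipper, 11 GB, 1162.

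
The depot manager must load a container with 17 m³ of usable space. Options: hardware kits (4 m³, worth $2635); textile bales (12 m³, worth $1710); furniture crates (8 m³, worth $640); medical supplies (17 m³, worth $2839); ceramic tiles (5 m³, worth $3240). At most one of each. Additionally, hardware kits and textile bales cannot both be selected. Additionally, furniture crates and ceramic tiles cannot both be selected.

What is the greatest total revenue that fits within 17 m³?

5875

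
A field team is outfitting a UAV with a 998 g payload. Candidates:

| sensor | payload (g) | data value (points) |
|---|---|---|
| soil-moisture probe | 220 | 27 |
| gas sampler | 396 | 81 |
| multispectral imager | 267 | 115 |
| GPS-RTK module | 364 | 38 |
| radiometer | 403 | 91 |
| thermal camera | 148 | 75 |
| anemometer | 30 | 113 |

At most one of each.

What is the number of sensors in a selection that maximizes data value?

Optimal total is 394.
For example multispectral imager + radiometer + thermal camera + anemometer achieves it, using 848 g.
All optima have 4 sensors.

4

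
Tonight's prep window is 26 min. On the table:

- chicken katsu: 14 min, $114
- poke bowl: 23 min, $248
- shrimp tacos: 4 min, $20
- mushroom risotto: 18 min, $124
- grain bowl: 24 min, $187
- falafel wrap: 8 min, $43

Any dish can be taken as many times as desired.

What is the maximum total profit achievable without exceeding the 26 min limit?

Density check — poke bowl 10.78, chicken katsu 8.14, grain bowl 7.79 are the best per min.
Taking poke bowl: 23 min used, 248 in profit.
Every other selection either busts 26 min or fails to beat 248.

248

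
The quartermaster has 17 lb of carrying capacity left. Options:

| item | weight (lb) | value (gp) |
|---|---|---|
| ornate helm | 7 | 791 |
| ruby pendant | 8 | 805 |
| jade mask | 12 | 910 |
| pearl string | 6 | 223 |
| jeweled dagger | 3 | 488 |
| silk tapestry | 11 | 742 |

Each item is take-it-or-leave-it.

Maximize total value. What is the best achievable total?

1596

A density-first pass picks ornate helm + pearl string + jeweled dagger — 1502 at 16 lb.
Replace pearl string and jeweled dagger with ruby pendant: the trade gains 94 net, giving 1596 at 15 lb.
Next best is ruby pendant + pearl string + jeweled dagger at 1516 (17 lb) — short by 80.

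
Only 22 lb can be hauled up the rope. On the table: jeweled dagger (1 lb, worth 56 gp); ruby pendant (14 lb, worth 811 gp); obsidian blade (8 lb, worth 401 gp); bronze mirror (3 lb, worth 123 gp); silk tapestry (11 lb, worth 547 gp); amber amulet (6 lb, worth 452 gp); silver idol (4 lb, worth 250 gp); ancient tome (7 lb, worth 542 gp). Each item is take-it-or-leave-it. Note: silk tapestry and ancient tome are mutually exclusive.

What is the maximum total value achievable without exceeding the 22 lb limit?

Density check — ancient tome 77.43, amber amulet 75.33, silver idol 62.50 are the best per lb.
Taking the top-ratio items first gives jeweled dagger + bronze mirror + amber amulet + silver idol + ancient tome for 1423 (21 lb).
The 7 lb tied up in bronze mirror and silver idol is better spent on obsidian blade — total rises to 1451 (22 lb).
The closest alternative, jeweled dagger + bronze mirror + amber amulet + silver idol + ancient tome, reaches only 1423.

1451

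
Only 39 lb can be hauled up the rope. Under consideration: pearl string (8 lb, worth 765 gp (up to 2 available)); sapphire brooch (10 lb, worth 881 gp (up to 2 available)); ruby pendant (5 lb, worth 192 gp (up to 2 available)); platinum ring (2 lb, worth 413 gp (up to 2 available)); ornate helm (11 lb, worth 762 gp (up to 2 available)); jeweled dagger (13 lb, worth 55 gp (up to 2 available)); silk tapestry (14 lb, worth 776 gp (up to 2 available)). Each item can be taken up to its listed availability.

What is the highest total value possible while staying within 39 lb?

Density check — platinum ring 206.50, pearl string 95.62, sapphire brooch 88.10 are the best per lb.
A density-first pass picks 2×pearl string + sapphire brooch + ruby pendant + 2×platinum ring — 3429 at 35 lb.
The 7 lb tied up in ruby pendant and platinum ring is better spent on sapphire brooch — total rises to 3705 (38 lb).
The spare 1 lb is too small for any remaining item, and no exchange beats 3705.

3705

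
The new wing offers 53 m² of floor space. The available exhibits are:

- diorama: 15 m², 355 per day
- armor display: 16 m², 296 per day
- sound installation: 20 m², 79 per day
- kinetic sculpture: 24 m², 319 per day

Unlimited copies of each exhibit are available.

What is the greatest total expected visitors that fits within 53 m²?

1065

Best packing: 3×diorama — 45 m², 1065 total.
That's the maximum — no swap from here does better than 1065.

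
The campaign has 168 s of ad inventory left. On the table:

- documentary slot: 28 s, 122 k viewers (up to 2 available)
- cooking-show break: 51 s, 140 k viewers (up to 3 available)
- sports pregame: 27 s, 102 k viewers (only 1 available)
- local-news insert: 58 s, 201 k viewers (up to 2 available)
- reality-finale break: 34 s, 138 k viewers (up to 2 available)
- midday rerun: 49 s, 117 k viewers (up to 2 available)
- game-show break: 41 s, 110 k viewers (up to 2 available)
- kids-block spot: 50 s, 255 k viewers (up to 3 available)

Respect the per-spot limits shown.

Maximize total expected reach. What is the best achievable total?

786

Ranking by ratio (expected reach/s): kids-block spot 5.10, documentary slot 4.36, reality-finale break 4.06, sports pregame 3.78.
Taking the top-ratio spots first gives 3×kids-block spot for 765 (150 s).
The 50 s tied up in kids-block spot is better spent on 2×reality-finale break — total rises to 786 (168 s).
Every other selection either busts 168 s or exceeds an availability limit or fails to beat 786.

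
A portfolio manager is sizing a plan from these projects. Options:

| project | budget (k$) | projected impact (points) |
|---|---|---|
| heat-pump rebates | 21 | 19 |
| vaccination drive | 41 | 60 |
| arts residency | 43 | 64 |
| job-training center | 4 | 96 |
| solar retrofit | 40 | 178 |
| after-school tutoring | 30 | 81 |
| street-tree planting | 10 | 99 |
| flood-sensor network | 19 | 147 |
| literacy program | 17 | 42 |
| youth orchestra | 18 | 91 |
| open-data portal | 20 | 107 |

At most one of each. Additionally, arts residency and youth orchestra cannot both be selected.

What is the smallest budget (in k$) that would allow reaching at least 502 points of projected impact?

71

Look for the lowest-budget combination reaching 502.
Taking job-training center + street-tree planting + flood-sensor network + youth orchestra + open-data portal gives 540 (≥ 502) for 71 k$.
Below 71 k$ the best achievable stays under 502.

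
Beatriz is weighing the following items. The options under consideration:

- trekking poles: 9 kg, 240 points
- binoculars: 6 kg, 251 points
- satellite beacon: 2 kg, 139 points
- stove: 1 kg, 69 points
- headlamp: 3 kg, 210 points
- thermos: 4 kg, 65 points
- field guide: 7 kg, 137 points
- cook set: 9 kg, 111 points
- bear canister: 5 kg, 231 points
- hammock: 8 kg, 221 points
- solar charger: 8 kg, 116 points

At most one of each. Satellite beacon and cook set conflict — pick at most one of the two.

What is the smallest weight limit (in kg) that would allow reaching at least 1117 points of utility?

25

Minimise kg subject to total utility ≥ 1117.
binoculars + satellite beacon + stove + headlamp + bear canister + hammock reaches 1121 using 25 kg.
Any bundle with less than 25 kg falls short of 1117.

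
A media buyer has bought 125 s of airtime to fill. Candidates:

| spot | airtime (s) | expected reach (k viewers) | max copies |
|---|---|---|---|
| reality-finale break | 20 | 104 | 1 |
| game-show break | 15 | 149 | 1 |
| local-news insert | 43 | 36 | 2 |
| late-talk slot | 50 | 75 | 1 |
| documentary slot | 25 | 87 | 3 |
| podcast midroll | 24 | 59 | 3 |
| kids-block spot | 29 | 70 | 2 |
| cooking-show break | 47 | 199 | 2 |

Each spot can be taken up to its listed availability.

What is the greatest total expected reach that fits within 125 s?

Ranking by ratio (expected reach/s): game-show break 9.93, reality-finale break 5.20, cooking-show break 4.23.
A density-first pass picks reality-finale break + game-show break + documentary slot + cooking-show break — 539 at 107 s.
Replace reality-finale break and documentary slot with cooking-show break: the trade gains 8 net, giving 547 at 109 s.
Nothing else within 125 s beats 547.

547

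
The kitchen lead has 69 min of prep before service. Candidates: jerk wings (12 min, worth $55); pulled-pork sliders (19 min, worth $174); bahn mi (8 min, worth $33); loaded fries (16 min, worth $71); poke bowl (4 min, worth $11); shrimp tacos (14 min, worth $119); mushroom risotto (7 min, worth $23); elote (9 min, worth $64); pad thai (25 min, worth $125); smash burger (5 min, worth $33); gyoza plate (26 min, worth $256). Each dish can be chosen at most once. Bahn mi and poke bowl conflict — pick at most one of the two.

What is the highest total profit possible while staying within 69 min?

613

The ratio ordering already packs tightly: pulled-pork sliders + shrimp tacos + elote + gyoza plate, 68 min, 613.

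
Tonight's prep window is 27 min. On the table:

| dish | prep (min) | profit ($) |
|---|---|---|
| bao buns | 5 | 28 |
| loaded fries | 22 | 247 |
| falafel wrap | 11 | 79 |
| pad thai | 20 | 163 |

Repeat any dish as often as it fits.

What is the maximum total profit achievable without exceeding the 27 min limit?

The ratio ordering already packs tightly: bao buns + loaded fries, 27 min, 275.
Every other selection either busts 27 min or fails to beat 275.

275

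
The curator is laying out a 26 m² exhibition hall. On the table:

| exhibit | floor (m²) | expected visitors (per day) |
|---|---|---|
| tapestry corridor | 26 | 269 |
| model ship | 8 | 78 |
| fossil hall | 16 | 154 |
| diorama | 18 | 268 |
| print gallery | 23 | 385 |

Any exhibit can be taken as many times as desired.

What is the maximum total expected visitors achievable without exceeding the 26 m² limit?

385

By expected visitors per m²: print gallery 16.74, diorama 14.89, tapestry corridor 10.35, model ship 9.75 lead.
Print gallery uses 23 of the 26 m² and totals 385.
That's the maximum — no swap from here does better than 385.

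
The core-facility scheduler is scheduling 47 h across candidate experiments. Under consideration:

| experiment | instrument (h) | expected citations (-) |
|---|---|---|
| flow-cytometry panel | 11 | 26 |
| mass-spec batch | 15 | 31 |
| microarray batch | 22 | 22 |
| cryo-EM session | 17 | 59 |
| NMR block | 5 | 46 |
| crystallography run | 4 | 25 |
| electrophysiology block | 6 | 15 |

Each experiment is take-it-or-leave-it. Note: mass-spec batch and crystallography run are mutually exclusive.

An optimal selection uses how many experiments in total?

5

Optimal total is 171.
flow-cytometry panel + cryo-EM session + NMR block + crystallography run + electrophysiology block hits 171 at 43 h.
All optima have 5 experiments.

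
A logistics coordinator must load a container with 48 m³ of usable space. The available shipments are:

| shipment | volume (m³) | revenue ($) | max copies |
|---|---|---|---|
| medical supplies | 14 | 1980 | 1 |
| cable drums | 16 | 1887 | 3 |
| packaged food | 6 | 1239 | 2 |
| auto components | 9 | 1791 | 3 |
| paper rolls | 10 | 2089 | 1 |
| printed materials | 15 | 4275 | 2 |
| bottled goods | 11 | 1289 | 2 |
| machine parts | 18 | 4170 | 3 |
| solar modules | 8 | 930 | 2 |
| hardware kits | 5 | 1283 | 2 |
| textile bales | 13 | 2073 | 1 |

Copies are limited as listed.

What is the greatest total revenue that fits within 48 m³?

12720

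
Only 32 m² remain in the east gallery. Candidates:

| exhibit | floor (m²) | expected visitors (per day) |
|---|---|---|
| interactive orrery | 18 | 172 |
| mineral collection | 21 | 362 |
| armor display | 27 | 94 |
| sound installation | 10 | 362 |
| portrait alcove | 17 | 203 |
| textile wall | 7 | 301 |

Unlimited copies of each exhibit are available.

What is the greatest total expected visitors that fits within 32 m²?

The ratio heuristic lands on 4×textile wall (1204) but leaves 4 m² idle.
Replace textile wall with sound installation: the trade gains 61 net, giving 1265 at 31 m².
That's the maximum — no swap from here does better than 1265.

1265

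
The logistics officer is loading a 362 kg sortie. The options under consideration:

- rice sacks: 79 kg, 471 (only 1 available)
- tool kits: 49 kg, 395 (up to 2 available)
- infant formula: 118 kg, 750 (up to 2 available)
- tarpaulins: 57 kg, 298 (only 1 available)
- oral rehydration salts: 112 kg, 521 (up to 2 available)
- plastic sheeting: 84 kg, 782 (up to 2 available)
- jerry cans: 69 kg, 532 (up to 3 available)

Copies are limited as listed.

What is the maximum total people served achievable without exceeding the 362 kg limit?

3023

Filling by ratio: 2×tool kits + 2×plastic sheeting + jerry cans for 2886, with 27 kg left unused.
The 49 kg tied up in tool kits is better spent on jerry cans — total rises to 3023 (355 kg).
No other feasible combination exceeds 3023.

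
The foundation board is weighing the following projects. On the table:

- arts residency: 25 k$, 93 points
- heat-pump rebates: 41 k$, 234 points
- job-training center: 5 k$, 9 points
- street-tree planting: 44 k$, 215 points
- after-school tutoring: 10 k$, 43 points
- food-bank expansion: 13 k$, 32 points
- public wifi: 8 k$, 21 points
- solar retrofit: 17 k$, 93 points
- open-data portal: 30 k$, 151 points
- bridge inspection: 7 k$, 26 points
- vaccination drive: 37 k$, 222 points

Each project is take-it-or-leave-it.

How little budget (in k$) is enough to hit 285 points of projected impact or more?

Need the lightest bundle worth ≥ 285.
solar retrofit + vaccination drive: 315 projected impact at 54 k$.
No combination under 54 k$ hits 285.

54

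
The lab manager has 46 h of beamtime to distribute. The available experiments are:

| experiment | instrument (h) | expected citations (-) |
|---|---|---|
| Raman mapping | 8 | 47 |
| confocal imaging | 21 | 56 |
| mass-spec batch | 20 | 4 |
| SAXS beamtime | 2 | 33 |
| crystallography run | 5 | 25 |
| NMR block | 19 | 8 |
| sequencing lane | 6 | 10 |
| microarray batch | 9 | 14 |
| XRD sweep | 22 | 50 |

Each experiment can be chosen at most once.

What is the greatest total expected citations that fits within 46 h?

Greedy by ratio would take Raman mapping + confocal imaging + SAXS beamtime + crystallography run + sequencing lane: 42 h used, total 171.
The 6 h tied up in sequencing lane is better spent on microarray batch — total rises to 175 (45 h).
No other feasible combination exceeds 175.

175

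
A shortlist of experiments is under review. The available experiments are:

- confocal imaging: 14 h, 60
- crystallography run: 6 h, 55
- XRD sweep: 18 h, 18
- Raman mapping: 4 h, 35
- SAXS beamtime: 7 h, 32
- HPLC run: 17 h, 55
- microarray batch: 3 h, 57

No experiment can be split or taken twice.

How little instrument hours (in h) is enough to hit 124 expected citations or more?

13

Need the lightest bundle worth ≥ 124.
Taking crystallography run + Raman mapping + microarray batch gives 147 (≥ 124) for 13 h.
No combination under 13 h hits 124.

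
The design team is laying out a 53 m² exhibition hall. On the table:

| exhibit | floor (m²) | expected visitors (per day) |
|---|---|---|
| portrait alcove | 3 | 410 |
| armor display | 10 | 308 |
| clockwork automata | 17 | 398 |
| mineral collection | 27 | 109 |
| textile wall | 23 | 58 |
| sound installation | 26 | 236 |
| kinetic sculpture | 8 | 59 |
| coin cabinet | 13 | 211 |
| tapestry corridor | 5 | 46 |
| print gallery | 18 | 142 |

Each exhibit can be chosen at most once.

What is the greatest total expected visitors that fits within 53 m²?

1386

By expected visitors per m²: portrait alcove 136.67, armor display 30.80, clockwork automata 23.41 lead.
A density-first pass picks portrait alcove + armor display + clockwork automata + coin cabinet + tapestry corridor — 1373 at 48 m².
Replace tapestry corridor with kinetic sculpture: the trade gains 13 net, giving 1386 at 51 m².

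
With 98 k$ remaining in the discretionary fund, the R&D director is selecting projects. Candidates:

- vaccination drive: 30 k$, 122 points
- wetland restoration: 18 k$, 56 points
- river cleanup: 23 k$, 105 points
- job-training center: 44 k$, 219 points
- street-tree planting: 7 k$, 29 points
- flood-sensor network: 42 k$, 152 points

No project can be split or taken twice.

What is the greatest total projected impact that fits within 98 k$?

Density check — job-training center 4.98, river cleanup 4.57, street-tree planting 4.14 are the best per k$.
A density-first pass picks wetland restoration + river cleanup + job-training center + street-tree planting — 409 at 92 k$.
Replace wetland restoration and street-tree planting with vaccination drive: the trade gains 37 net, giving 446 at 97 k$.

446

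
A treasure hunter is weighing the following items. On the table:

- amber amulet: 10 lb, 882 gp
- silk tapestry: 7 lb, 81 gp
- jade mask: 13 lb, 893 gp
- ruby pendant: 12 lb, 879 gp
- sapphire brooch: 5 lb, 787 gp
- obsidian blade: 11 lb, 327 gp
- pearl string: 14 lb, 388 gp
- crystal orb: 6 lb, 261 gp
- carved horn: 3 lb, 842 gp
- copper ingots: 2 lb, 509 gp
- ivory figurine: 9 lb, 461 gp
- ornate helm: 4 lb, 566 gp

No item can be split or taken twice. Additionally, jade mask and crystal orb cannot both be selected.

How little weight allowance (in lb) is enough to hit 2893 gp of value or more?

Need the lightest bundle worth ≥ 2893.
amber amulet + sapphire brooch + carved horn + copper ingots: 3020 value at 20 lb.
Below 20 lb the best achievable stays under 2893.

20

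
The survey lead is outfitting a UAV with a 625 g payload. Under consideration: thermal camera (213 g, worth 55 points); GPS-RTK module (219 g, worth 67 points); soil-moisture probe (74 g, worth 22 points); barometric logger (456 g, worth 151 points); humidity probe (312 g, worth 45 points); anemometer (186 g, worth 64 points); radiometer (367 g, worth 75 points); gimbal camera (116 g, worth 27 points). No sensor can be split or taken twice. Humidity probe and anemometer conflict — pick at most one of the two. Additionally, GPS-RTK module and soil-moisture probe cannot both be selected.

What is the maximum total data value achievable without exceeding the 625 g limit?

Best packing: thermal camera + GPS-RTK module + anemometer — 618 g, 186 total.
An exhaustive check of the 256 subsets confirms 186.

186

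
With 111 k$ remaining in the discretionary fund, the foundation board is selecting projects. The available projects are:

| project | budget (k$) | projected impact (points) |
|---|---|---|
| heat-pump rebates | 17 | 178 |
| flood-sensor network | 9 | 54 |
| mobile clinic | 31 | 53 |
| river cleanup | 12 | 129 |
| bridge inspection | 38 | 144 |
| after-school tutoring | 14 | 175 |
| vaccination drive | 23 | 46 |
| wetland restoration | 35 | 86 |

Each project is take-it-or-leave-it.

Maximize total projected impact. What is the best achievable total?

Best packing: heat-pump rebates + flood-sensor network + river cleanup + bridge inspection + after-school tutoring — 90 k$, 680 total.
Every other selection either busts 111 k$ or fails to beat 680.

680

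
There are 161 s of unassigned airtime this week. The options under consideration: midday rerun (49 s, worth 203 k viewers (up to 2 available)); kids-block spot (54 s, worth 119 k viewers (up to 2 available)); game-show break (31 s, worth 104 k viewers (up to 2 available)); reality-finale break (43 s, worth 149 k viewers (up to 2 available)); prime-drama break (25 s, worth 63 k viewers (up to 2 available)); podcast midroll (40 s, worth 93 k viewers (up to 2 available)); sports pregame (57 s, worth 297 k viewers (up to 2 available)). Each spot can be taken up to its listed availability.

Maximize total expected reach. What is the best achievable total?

Reality-finale break + 2×sports pregame uses 157 of the 161 s and totals 743.
The spare 4 s is too small for any remaining spot, and no exchange beats 743.

743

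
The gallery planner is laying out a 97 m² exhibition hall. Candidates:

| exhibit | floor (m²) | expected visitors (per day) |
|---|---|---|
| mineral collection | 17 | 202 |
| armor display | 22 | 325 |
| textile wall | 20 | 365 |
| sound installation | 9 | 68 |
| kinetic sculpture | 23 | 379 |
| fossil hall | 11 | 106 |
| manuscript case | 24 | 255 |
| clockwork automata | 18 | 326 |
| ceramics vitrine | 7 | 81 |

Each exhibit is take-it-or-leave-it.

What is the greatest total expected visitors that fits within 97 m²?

1501

Filling by ratio: armor display + textile wall + kinetic sculpture + clockwork automata + ceramics vitrine for 1476, with 7 m² left unused.
Replace ceramics vitrine with fossil hall: the trade gains 25 net, giving 1501 at 94 m².
No other feasible combination exceeds 1501.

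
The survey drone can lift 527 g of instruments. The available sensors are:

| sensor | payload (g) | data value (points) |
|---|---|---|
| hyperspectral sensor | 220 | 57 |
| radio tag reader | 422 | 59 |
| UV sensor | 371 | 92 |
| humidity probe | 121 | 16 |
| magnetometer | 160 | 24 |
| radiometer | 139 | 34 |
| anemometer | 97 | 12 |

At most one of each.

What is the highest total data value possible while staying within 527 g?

126

Taking the top-ratio sensors first gives hyperspectral sensor + magnetometer + radiometer for 115 (519 g).
Dropping hyperspectral sensor and magnetometer frees 380 g; slotting in UV sensor (371 g) lifts the total to 126 at 510 g.
Next best is hyperspectral sensor + magnetometer + radiometer at 115 (519 g) — short by 11.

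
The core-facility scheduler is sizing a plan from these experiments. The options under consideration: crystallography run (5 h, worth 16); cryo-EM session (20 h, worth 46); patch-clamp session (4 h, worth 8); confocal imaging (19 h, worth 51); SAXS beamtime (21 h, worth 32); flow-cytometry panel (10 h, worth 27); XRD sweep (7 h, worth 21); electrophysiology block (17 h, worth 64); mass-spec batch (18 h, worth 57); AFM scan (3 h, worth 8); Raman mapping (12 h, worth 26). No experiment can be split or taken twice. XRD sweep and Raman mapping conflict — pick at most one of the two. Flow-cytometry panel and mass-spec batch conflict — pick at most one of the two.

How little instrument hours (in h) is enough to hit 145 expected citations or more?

Look for the lowest-instrument combination reaching 145.
crystallography run + electrophysiology block + mass-spec batch + AFM scan: 145 expected citations at 43 h.
Below 43 h the best achievable stays under 145.

43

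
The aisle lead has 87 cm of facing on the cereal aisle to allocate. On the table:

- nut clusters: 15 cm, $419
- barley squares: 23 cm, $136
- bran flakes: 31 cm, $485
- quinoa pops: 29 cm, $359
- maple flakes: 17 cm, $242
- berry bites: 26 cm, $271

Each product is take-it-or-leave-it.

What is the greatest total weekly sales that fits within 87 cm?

A density-first pass picks nut clusters + barley squares + bran flakes + maple flakes — 1282 at 86 cm.
Replace barley squares and bran flakes with quinoa pops + berry bites: the trade gains 9 net, giving 1291 at 87 cm.

1291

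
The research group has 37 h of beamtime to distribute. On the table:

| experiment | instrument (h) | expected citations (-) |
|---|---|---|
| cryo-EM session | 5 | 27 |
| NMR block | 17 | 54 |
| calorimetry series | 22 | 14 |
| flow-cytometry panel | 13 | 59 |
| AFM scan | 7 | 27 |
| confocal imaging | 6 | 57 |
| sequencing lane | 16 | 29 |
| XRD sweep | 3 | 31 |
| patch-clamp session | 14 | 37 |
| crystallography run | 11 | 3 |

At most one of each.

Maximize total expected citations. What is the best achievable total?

201

Best packing: cryo-EM session + flow-cytometry panel + AFM scan + confocal imaging + XRD sweep — 34 h, 201 total.
An exhaustive check of the 1024 subsets confirms 201.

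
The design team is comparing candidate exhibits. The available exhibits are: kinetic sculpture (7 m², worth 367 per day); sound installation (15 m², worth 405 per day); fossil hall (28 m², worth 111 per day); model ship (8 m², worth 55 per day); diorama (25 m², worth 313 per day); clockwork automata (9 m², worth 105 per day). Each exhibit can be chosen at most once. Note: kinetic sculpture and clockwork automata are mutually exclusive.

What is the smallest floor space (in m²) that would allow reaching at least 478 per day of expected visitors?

Look for the lowest-floor combination reaching 478.
kinetic sculpture + sound installation reaches 772 using 22 m².
No combination under 22 m² hits 478.

22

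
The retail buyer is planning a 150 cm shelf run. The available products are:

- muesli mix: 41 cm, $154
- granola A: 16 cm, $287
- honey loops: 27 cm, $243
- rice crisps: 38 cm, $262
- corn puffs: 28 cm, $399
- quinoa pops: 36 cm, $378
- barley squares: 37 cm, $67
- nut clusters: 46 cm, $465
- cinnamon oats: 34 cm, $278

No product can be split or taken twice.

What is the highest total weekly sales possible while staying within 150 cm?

1585

Density check — granola A 17.94, corn puffs 14.25, quinoa pops 10.50 are the best per cm.
Filling by ratio: granola A + corn puffs + quinoa pops + nut clusters for 1529, with 24 cm left unused.
Dropping nut clusters frees 46 cm; slotting in honey loops + cinnamon oats (61 cm) lifts the total to 1585 at 141 cm.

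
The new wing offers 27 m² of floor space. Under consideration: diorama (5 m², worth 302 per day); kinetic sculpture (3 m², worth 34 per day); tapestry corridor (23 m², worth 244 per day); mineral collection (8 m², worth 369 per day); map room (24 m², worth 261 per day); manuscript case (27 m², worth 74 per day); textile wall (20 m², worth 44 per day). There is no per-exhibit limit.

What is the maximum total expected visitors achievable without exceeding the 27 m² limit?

The ratio ordering already packs tightly: 5×diorama, 25 m², 1510.
That's the maximum — no swap from here does better than 1510.

1510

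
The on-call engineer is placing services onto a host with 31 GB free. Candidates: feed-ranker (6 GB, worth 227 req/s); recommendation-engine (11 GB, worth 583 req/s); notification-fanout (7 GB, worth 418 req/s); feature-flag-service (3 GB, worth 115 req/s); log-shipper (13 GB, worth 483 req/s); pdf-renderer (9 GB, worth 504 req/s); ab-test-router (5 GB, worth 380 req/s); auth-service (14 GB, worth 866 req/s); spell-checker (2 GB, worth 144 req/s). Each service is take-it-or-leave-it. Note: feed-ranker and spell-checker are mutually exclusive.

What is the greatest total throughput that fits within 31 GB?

1923

The ratio ordering already packs tightly: notification-fanout + feature-flag-service + ab-test-router + auth-service + spell-checker, 31 GB, 1923.
Every other selection either busts 31 GB or breaks a pairing rule or fails to beat 1923.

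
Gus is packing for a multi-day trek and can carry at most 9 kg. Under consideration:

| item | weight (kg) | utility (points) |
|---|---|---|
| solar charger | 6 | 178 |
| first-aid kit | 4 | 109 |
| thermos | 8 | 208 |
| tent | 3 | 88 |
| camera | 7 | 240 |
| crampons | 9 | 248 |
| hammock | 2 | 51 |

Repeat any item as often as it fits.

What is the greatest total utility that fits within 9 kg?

291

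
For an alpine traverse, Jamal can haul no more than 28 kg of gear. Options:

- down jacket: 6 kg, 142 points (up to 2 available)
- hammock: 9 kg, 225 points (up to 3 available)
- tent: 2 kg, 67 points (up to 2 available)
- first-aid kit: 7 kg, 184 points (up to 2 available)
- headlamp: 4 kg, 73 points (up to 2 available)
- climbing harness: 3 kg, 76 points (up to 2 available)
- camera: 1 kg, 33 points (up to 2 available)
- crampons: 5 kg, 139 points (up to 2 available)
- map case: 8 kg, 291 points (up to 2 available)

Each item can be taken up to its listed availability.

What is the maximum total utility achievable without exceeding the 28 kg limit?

Taking the top-ratio items first gives 2×tent + 2×camera + crampons + 2×map case for 921 (27 kg).
Dropping crampons frees 5 kg; slotting in 2×climbing harness (6 kg) lifts the total to 934 at 28 kg.

934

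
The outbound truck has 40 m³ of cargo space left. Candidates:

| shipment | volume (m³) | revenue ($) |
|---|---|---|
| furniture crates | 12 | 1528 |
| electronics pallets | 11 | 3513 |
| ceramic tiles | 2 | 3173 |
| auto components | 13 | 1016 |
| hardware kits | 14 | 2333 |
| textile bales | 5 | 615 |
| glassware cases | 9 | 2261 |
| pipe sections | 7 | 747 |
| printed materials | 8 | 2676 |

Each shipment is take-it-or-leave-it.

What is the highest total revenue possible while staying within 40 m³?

12370

A density-first pass picks electronics pallets + ceramic tiles + textile bales + glassware cases + printed materials — 12238 at 35 m³.
The 5 m³ tied up in textile bales is better spent on pipe sections — total rises to 12370 (37 m³).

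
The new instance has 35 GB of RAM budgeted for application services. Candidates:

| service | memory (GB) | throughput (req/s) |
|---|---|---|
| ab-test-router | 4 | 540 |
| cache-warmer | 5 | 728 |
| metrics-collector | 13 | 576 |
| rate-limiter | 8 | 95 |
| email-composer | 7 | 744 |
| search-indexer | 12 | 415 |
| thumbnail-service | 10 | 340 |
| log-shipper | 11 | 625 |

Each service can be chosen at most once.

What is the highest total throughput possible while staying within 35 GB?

2732

The ratio ordering already packs tightly: ab-test-router + cache-warmer + rate-limiter + email-composer + log-shipper, 35 GB, 2732.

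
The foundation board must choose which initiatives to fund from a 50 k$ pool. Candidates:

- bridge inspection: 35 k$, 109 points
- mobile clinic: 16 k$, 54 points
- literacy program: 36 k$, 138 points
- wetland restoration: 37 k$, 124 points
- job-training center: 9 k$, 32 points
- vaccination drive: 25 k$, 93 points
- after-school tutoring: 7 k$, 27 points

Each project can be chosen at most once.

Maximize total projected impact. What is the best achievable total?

179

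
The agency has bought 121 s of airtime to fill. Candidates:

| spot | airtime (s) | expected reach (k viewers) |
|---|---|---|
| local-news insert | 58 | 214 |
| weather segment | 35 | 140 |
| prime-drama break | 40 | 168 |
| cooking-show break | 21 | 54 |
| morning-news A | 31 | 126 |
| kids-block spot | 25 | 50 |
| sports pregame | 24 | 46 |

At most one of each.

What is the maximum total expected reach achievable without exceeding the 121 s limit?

The ratio heuristic lands on weather segment + prime-drama break + morning-news A (434) but leaves 15 s idle.
Dropping weather segment and morning-news A frees 66 s; slotting in local-news insert + cooking-show break (79 s) lifts the total to 436 at 119 s.
Runner-up weather segment + prime-drama break + morning-news A tops out at 434.

436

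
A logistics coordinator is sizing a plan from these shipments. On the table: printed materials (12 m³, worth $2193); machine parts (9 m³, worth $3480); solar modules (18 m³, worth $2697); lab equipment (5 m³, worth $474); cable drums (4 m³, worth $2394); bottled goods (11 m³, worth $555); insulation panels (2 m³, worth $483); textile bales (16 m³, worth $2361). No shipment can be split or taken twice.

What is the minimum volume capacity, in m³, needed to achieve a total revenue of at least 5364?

13

Look for the lowest-volume combination reaching 5364.
machine parts + cable drums reaches 5874 using 13 m³.
Below 13 m³ the best achievable stays under 5364.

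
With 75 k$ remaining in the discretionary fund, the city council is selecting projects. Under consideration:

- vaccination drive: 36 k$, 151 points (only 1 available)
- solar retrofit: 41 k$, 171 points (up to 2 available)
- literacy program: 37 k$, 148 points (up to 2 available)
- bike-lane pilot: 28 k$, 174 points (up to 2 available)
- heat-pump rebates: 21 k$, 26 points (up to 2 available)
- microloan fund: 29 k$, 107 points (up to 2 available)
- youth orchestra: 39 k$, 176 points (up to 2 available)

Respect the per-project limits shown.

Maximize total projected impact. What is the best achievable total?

By projected impact per k$: bike-lane pilot 6.21, youth orchestra 4.51, vaccination drive 4.19, solar retrofit 4.17 lead.
A density-first pass picks 2×bike-lane pilot — 348 at 56 k$.
Replace bike-lane pilot with youth orchestra: the trade gains 2 net, giving 350 at 67 k$.
Every other selection either busts 75 k$ or exceeds an availability limit or fails to beat 350.

350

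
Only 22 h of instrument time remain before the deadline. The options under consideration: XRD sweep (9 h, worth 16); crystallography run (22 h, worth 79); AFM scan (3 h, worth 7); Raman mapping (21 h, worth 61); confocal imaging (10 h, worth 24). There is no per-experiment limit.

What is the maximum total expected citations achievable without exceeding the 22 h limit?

79

Taking crystallography run: 22 h used, 79 in expected citations.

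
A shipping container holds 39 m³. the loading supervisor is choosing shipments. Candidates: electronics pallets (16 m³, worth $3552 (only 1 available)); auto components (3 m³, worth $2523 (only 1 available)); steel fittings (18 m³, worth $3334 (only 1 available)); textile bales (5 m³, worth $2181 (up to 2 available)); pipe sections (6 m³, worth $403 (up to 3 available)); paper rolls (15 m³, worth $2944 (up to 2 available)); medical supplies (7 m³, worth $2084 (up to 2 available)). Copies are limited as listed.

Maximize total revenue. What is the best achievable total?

Ranking by ratio (revenue/m³): auto components 841.00, textile bales 436.20, medical supplies 297.71.
A density-first pass picks auto components + 2×textile bales + 2×pipe sections + 2×medical supplies — 11859 at 39 m³.
The 19 m³ tied up in 2×pipe sections and medical supplies is better spent on electronics pallets — total rises to 12521 (36 m³).
Every other selection either busts 39 m³ or exceeds an availability limit or fails to beat 12521.

12521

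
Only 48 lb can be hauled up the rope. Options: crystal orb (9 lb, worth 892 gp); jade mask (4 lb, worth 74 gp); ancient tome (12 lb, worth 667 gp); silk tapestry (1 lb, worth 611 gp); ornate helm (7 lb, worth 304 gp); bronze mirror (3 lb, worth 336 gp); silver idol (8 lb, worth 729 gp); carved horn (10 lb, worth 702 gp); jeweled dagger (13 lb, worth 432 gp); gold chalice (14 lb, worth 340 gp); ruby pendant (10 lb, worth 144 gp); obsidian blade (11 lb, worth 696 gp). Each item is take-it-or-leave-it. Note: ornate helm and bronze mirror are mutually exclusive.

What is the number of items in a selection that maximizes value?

7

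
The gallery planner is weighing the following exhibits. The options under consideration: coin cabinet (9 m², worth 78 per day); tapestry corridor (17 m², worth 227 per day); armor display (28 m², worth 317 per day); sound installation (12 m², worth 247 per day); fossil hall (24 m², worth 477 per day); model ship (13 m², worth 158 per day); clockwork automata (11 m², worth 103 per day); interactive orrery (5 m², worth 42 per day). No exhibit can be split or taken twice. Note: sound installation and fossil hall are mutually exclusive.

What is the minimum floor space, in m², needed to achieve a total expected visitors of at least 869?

Need the lightest bundle worth ≥ 869.
Taking tapestry corridor + fossil hall + model ship + interactive orrery gives 904 (≥ 869) for 59 m².
Any bundle with less than 59 m² falls short of 869.

59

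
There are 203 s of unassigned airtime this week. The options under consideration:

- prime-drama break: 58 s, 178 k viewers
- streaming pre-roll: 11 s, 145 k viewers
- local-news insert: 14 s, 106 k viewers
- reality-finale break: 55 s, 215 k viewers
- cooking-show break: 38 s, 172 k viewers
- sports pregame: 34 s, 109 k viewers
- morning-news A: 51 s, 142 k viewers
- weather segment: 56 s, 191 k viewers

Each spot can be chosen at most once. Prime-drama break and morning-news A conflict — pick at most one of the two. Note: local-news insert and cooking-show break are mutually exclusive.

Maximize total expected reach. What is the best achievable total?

835

Prime-drama break + streaming pre-roll + local-news insert + reality-finale break + weather segment uses 194 of the 203 s and totals 835.
No other feasible combination exceeds 835.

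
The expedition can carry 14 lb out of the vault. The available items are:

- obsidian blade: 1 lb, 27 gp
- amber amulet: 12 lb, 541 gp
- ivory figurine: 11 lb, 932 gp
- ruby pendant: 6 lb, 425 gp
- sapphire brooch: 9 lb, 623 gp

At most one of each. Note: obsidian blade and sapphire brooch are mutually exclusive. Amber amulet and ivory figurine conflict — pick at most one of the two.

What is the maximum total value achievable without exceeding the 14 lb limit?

959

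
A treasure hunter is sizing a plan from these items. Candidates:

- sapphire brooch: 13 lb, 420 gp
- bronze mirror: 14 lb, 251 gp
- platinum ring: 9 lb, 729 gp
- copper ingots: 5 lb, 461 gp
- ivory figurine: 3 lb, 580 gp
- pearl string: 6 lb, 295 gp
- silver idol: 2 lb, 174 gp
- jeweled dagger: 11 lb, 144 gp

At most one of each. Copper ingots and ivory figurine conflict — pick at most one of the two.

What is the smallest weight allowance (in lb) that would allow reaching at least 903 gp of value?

11

Minimise lb subject to total value ≥ 903.
Taking platinum ring + silver idol gives 903 (≥ 903) for 11 lb.
Below 11 lb the best achievable stays under 903.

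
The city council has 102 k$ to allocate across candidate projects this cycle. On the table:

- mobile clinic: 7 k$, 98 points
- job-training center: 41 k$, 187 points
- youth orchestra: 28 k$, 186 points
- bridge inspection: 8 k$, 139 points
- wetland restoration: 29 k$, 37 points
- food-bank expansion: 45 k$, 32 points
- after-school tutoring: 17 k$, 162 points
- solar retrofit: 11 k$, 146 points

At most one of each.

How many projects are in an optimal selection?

5

The maximum projected impact within 102 k$ is 772.
One optimal bundle: mobile clinic + job-training center + youth orchestra + bridge inspection + after-school tutoring (101 k$).
Any selection reaching 772 contains exactly 5 projects.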